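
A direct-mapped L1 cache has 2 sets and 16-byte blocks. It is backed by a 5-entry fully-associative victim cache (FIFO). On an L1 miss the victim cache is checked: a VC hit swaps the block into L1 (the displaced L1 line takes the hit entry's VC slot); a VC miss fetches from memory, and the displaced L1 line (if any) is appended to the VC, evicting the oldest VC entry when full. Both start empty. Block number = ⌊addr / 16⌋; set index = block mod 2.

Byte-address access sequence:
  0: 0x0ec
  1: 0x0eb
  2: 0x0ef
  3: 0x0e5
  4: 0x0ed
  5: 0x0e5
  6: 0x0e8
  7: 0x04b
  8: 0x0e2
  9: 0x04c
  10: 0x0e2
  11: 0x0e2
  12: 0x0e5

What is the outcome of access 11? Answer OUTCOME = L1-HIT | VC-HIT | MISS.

#0 0xec→b14/s0 MISS; vc=[]
#1 0xeb→b14/s0 L1-HIT; vc=[]
#2 0xef→b14/s0 L1-HIT; vc=[]
#3 0xe5→b14/s0 L1-HIT; vc=[]
#4 0xed→b14/s0 L1-HIT; vc=[]
#5 0xe5→b14/s0 L1-HIT; vc=[]
#6 0xe8→b14/s0 L1-HIT; vc=[]
#7 0x4b→b4/s0 MISS; vc=[14]
#8 0xe2→b14/s0 VC-HIT; vc=[4]
#9 0x4c→b4/s0 VC-HIT; vc=[14]
#10 0xe2→b14/s0 VC-HIT; vc=[4]
#11 0xe2→b14/s0 L1-HIT; vc=[4]
#12 0xe5→b14/s0 L1-HIT; vc=[4]

OUTCOME = L1-HIT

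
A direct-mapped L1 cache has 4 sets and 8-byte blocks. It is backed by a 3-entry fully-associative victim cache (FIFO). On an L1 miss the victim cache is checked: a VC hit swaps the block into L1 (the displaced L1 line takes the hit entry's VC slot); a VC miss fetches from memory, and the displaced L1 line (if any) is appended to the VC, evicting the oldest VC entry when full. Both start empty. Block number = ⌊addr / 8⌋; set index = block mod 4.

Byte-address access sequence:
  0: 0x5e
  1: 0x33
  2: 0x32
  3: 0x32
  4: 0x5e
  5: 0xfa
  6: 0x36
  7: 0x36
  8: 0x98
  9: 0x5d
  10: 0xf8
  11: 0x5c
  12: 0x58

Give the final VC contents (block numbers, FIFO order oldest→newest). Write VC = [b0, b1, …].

  [0] addr=0x5e blk=11 s=3: MISS | VC []
  [1] addr=0x33 blk=6 s=2: MISS | VC []
  [2] addr=0x32 blk=6 s=2: L1-HIT | VC []
  [3] addr=0x32 blk=6 s=2: L1-HIT | VC []
  [4] addr=0x5e blk=11 s=3: L1-HIT | VC []
  [5] addr=0xfa blk=31 s=3: MISS | VC [11]
  [6] addr=0x36 blk=6 s=2: L1-HIT | VC [11]
  [7] addr=0x36 blk=6 s=2: L1-HIT | VC [11]
  [8] addr=0x98 blk=19 s=3: MISS | VC [11, 31]
  [9] addr=0x5d blk=11 s=3: VC-HIT | VC [19, 31]
  [10] addr=0xf8 blk=31 s=3: VC-HIT | VC [19, 11]
  [11] addr=0x5c blk=11 s=3: VC-HIT | VC [19, 31]
  [12] addr=0x58 blk=11 s=3: L1-HIT | VC [19, 31]

VC = [19, 31]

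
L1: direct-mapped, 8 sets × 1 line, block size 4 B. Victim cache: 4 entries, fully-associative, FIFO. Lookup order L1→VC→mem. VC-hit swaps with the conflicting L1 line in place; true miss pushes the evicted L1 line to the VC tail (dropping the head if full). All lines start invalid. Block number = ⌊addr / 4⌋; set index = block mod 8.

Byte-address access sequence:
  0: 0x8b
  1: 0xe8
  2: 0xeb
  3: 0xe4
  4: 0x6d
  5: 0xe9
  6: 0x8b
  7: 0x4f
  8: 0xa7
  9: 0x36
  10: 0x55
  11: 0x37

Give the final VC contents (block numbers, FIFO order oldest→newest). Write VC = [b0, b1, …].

#0 0x8b→b34/s2 MISS; vc=[]
#1 0xe8→b58/s2 MISS; vc=[34]
#2 0xeb→b58/s2 L1-HIT; vc=[34]
#3 0xe4→b57/s1 MISS; vc=[34]
#4 0x6d→b27/s3 MISS; vc=[34]
#5 0xe9→b58/s2 L1-HIT; vc=[34]
#6 0x8b→b34/s2 VC-HIT; vc=[58]
#7 0x4f→b19/s3 MISS; vc=[58,27]
#8 0xa7→b41/s1 MISS; vc=[58,27,57]
#9 0x36→b13/s5 MISS; vc=[58,27,57]
#10 0x55→b21/s5 MISS; vc=[58,27,57,13]
#11 0x37→b13/s5 VC-HIT; vc=[58,27,57,21]

VC = [58, 27, 57, 21]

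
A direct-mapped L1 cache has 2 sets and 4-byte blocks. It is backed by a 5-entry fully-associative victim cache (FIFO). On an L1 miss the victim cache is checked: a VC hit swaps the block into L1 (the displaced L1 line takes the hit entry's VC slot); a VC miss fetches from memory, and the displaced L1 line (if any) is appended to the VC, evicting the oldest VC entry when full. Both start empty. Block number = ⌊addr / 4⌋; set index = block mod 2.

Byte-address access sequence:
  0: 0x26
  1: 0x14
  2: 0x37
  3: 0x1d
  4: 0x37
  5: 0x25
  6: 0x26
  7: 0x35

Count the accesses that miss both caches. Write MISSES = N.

  [0] addr=0x26 blk=9 s=1: MISS | VC []
  [1] addr=0x14 blk=5 s=1: MISS | VC [9]
  [2] addr=0x37 blk=13 s=1: MISS | VC [9, 5]
  [3] addr=0x1d blk=7 s=1: MISS | VC [9, 5, 13]
  [4] addr=0x37 blk=13 s=1: VC-HIT | VC [9, 5, 7]
  [5] addr=0x25 blk=9 s=1: VC-HIT | VC [13, 5, 7]
  [6] addr=0x26 blk=9 s=1: L1-HIT | VC [13, 5, 7]
  [7] addr=0x35 blk=13 s=1: VC-HIT | VC [9, 5, 7]

MISSES = 4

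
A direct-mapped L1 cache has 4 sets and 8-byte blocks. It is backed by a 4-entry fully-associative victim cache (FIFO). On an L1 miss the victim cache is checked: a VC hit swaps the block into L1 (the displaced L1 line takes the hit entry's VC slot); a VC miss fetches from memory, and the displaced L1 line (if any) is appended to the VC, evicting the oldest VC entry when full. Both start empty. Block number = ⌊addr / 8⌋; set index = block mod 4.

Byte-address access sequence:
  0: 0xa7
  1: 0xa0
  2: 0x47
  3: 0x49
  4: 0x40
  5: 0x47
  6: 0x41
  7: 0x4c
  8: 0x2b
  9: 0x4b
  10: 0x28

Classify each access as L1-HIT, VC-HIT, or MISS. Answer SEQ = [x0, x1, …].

SEQ = [MISS, L1-HIT, MISS, MISS, L1-HIT, L1-HIT, L1-HIT, L1-HIT, MISS, VC-HIT, VC-HIT]

  [0] addr=0xa7 blk=20 s=0: MISS | VC []
  [1] addr=0xa0 blk=20 s=0: L1-HIT | VC []
  [2] addr=0x47 blk=8 s=0: MISS | VC [20]
  [3] addr=0x49 blk=9 s=1: MISS | VC [20]
  [4] addr=0x40 blk=8 s=0: L1-HIT | VC [20]
  [5] addr=0x47 blk=8 s=0: L1-HIT | VC [20]
  [6] addr=0x41 blk=8 s=0: L1-HIT | VC [20]
  [7] addr=0x4c blk=9 s=1: L1-HIT | VC [20]
  [8] addr=0x2b blk=5 s=1: MISS | VC [20, 9]
  [9] addr=0x4b blk=9 s=1: VC-HIT | VC [20, 5]
  [10] addr=0x28 blk=5 s=1: VC-HIT | VC [20, 9]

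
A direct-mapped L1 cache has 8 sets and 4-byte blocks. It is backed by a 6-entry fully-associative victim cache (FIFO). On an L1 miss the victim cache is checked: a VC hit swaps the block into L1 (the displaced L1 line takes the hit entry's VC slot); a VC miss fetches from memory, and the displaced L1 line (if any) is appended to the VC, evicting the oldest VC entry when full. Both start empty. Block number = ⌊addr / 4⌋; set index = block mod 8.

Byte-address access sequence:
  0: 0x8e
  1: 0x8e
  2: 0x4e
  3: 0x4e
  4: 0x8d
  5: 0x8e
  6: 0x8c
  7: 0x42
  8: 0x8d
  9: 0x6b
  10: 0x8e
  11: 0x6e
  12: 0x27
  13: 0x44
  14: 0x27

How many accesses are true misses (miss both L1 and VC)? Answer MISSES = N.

MISSES = 7

0: 0x8e (blk 35, set 3) → MISS  vc=[]
1: 0x8e (blk 35, set 3) → L1-HIT  vc=[]
2: 0x4e (blk 19, set 3) → MISS  vc=[35]
3: 0x4e (blk 19, set 3) → L1-HIT  vc=[35]
4: 0x8d (blk 35, set 3) → VC-HIT  vc=[19]
5: 0x8e (blk 35, set 3) → L1-HIT  vc=[19]
6: 0x8c (blk 35, set 3) → L1-HIT  vc=[19]
7: 0x42 (blk 16, set 0) → MISS  vc=[19]
8: 0x8d (blk 35, set 3) → L1-HIT  vc=[19]
9: 0x6b (blk 26, set 2) → MISS  vc=[19]
10: 0x8e (blk 35, set 3) → L1-HIT  vc=[19]
11: 0x6e (blk 27, set 3) → MISS  vc=[19, 35]
12: 0x27 (blk 9, set 1) → MISS  vc=[19, 35]
13: 0x44 (blk 17, set 1) → MISS  vc=[19, 35, 9]
14: 0x27 (blk 9, set 1) → VC-HIT  vc=[19, 35, 17]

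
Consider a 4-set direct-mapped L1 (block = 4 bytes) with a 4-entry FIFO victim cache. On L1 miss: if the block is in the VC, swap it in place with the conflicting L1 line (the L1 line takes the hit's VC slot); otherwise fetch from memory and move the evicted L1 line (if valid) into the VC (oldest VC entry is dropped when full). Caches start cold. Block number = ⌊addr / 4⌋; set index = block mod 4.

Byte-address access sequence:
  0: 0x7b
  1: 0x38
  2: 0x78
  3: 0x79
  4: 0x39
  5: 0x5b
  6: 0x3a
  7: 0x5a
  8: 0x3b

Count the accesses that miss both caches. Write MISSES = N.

  [0] addr=0x7b blk=30 s=2: MISS | VC []
  [1] addr=0x38 blk=14 s=2: MISS | VC [30]
  [2] addr=0x78 blk=30 s=2: VC-HIT | VC [14]
  [3] addr=0x79 blk=30 s=2: L1-HIT | VC [14]
  [4] addr=0x39 blk=14 s=2: VC-HIT | VC [30]
  [5] addr=0x5b blk=22 s=2: MISS | VC [30, 14]
  [6] addr=0x3a blk=14 s=2: VC-HIT | VC [30, 22]
  [7] addr=0x5a blk=22 s=2: VC-HIT | VC [30, 14]
  [8] addr=0x3b blk=14 s=2: VC-HIT | VC [30, 22]

MISSES = 3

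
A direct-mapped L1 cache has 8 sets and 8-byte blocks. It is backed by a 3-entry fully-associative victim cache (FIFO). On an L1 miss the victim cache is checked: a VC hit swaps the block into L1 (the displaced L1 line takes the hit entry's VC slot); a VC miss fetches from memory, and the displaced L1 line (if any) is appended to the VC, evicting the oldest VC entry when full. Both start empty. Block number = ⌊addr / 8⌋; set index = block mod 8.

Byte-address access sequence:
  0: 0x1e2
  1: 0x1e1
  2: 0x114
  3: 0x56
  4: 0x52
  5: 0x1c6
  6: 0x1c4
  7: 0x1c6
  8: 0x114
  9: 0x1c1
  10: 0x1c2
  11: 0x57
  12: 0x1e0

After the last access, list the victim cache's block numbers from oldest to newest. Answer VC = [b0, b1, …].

#0 0x1e2→b60/s4 MISS; vc=[]
#1 0x1e1→b60/s4 L1-HIT; vc=[]
#2 0x114→b34/s2 MISS; vc=[]
#3 0x56→b10/s2 MISS; vc=[34]
#4 0x52→b10/s2 L1-HIT; vc=[34]
#5 0x1c6→b56/s0 MISS; vc=[34]
#6 0x1c4→b56/s0 L1-HIT; vc=[34]
#7 0x1c6→b56/s0 L1-HIT; vc=[34]
#8 0x114→b34/s2 VC-HIT; vc=[10]
#9 0x1c1→b56/s0 L1-HIT; vc=[10]
#10 0x1c2→b56/s0 L1-HIT; vc=[10]
#11 0x57→b10/s2 VC-HIT; vc=[34]
#12 0x1e0→b60/s4 L1-HIT; vc=[34]

VC = [34]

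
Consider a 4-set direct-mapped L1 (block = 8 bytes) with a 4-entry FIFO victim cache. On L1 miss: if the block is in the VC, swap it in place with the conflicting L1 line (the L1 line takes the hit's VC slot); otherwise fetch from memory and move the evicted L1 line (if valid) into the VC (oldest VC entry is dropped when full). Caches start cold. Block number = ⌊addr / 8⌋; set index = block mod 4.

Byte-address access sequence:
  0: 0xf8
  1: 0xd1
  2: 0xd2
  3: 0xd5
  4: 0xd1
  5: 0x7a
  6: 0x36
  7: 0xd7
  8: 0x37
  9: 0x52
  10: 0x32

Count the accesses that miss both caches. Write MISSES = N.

MISSES = 5

0: 0xf8 (blk 31, set 3) → MISS  vc=[]
1: 0xd1 (blk 26, set 2) → MISS  vc=[]
2: 0xd2 (blk 26, set 2) → L1-HIT  vc=[]
3: 0xd5 (blk 26, set 2) → L1-HIT  vc=[]
4: 0xd1 (blk 26, set 2) → L1-HIT  vc=[]
5: 0x7a (blk 15, set 3) → MISS  vc=[31]
6: 0x36 (blk 6, set 2) → MISS  vc=[31, 26]
7: 0xd7 (blk 26, set 2) → VC-HIT  vc=[31, 6]
8: 0x37 (blk 6, set 2) → VC-HIT  vc=[31, 26]
9: 0x52 (blk 10, set 2) → MISS  vc=[31, 26, 6]
10: 0x32 (blk 6, set 2) → VC-HIT  vc=[31, 26, 10]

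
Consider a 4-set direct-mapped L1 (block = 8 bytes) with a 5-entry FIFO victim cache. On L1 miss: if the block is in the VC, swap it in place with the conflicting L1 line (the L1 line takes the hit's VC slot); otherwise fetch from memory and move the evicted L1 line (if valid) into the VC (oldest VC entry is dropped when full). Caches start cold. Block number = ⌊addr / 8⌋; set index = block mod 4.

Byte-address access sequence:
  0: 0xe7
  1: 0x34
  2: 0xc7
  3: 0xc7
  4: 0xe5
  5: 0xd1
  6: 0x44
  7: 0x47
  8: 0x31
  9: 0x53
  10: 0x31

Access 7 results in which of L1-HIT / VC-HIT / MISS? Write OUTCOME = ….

  [0] addr=0xe7 blk=28 s=0: MISS | VC []
  [1] addr=0x34 blk=6 s=2: MISS | VC []
  [2] addr=0xc7 blk=24 s=0: MISS | VC [28]
  [3] addr=0xc7 blk=24 s=0: L1-HIT | VC [28]
  [4] addr=0xe5 blk=28 s=0: VC-HIT | VC [24]
  [5] addr=0xd1 blk=26 s=2: MISS | VC [24, 6]
  [6] addr=0x44 blk=8 s=0: MISS | VC [24, 6, 28]
  [7] addr=0x47 blk=8 s=0: L1-HIT | VC [24, 6, 28]
  [8] addr=0x31 blk=6 s=2: VC-HIT | VC [24, 26, 28]
  [9] addr=0x53 blk=10 s=2: MISS | VC [24, 26, 28, 6]
  [10] addr=0x31 blk=6 s=2: VC-HIT | VC [24, 26, 28, 10]

OUTCOME = L1-HIT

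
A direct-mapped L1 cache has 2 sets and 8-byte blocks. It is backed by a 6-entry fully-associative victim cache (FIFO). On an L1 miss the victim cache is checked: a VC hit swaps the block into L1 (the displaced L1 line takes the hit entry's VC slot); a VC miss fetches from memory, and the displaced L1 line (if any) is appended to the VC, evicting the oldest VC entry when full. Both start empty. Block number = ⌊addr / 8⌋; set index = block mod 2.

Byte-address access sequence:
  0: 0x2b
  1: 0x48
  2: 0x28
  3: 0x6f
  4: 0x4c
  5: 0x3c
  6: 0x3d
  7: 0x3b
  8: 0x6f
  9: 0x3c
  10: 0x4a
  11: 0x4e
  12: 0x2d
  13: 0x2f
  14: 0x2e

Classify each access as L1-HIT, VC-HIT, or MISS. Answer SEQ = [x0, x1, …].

SEQ = [MISS, MISS, VC-HIT, MISS, VC-HIT, MISS, L1-HIT, L1-HIT, VC-HIT, VC-HIT, VC-HIT, L1-HIT, VC-HIT, L1-HIT, L1-HIT]

#0 0x2b→b5/s1 MISS; vc=[]
#1 0x48→b9/s1 MISS; vc=[5]
#2 0x28→b5/s1 VC-HIT; vc=[9]
#3 0x6f→b13/s1 MISS; vc=[9,5]
#4 0x4c→b9/s1 VC-HIT; vc=[13,5]
#5 0x3c→b7/s1 MISS; vc=[13,5,9]
#6 0x3d→b7/s1 L1-HIT; vc=[13,5,9]
#7 0x3b→b7/s1 L1-HIT; vc=[13,5,9]
#8 0x6f→b13/s1 VC-HIT; vc=[7,5,9]
#9 0x3c→b7/s1 VC-HIT; vc=[13,5,9]
#10 0x4a→b9/s1 VC-HIT; vc=[13,5,7]
#11 0x4e→b9/s1 L1-HIT; vc=[13,5,7]
#12 0x2d→b5/s1 VC-HIT; vc=[13,9,7]
#13 0x2f→b5/s1 L1-HIT; vc=[13,9,7]
#14 0x2e→b5/s1 L1-HIT; vc=[13,9,7]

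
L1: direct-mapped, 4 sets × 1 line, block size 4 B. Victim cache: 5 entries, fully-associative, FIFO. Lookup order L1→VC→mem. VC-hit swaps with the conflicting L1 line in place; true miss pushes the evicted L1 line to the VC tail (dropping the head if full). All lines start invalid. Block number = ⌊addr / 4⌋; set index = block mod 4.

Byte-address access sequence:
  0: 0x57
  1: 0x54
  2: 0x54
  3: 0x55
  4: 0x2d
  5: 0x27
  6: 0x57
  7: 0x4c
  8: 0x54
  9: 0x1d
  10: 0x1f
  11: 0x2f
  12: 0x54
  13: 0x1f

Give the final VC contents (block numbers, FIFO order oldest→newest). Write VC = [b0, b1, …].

  [0] addr=0x57 blk=21 s=1: MISS | VC []
  [1] addr=0x54 blk=21 s=1: L1-HIT | VC []
  [2] addr=0x54 blk=21 s=1: L1-HIT | VC []
  [3] addr=0x55 blk=21 s=1: L1-HIT | VC []
  [4] addr=0x2d blk=11 s=3: MISS | VC []
  [5] addr=0x27 blk=9 s=1: MISS | VC [21]
  [6] addr=0x57 blk=21 s=1: VC-HIT | VC [9]
  [7] addr=0x4c blk=19 s=3: MISS | VC [9, 11]
  [8] addr=0x54 blk=21 s=1: L1-HIT | VC [9, 11]
  [9] addr=0x1d blk=7 s=3: MISS | VC [9, 11, 19]
  [10] addr=0x1f blk=7 s=3: L1-HIT | VC [9, 11, 19]
  [11] addr=0x2f blk=11 s=3: VC-HIT | VC [9, 7, 19]
  [12] addr=0x54 blk=21 s=1: L1-HIT | VC [9, 7, 19]
  [13] addr=0x1f blk=7 s=3: VC-HIT | VC [9, 11, 19]

VC = [9, 11, 19]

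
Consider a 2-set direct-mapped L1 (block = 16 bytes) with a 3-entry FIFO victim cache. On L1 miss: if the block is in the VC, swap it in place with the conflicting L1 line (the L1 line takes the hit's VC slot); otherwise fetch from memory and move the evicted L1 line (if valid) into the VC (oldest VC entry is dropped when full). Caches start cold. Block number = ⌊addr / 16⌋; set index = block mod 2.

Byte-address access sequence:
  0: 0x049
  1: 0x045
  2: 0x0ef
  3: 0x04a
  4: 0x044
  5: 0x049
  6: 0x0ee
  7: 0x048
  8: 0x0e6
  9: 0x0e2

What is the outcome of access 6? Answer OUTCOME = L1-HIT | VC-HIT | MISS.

OUTCOME = VC-HIT

0: 0x49 (blk 4, set 0) → MISS  vc=[]
1: 0x45 (blk 4, set 0) → L1-HIT  vc=[]
2: 0xef (blk 14, set 0) → MISS  vc=[4]
3: 0x4a (blk 4, set 0) → VC-HIT  vc=[14]
4: 0x44 (blk 4, set 0) → L1-HIT  vc=[14]
5: 0x49 (blk 4, set 0) → L1-HIT  vc=[14]
6: 0xee (blk 14, set 0) → VC-HIT  vc=[4]
7: 0x48 (blk 4, set 0) → VC-HIT  vc=[14]
8: 0xe6 (blk 14, set 0) → VC-HIT  vc=[4]
9: 0xe2 (blk 14, set 0) → L1-HIT  vc=[4]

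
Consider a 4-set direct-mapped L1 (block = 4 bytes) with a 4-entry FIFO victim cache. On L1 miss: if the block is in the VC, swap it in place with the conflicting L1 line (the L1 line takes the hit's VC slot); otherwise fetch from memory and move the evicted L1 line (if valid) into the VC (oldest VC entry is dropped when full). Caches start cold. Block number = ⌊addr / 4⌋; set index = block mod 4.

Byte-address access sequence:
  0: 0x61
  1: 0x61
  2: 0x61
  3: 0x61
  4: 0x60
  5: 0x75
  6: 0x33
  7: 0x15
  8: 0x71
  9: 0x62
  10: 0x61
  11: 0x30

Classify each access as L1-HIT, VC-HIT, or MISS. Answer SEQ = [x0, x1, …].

#0 0x61→b24/s0 MISS; vc=[]
#1 0x61→b24/s0 L1-HIT; vc=[]
#2 0x61→b24/s0 L1-HIT; vc=[]
#3 0x61→b24/s0 L1-HIT; vc=[]
#4 0x60→b24/s0 L1-HIT; vc=[]
#5 0x75→b29/s1 MISS; vc=[]
#6 0x33→b12/s0 MISS; vc=[24]
#7 0x15→b5/s1 MISS; vc=[24,29]
#8 0x71→b28/s0 MISS; vc=[24,29,12]
#9 0x62→b24/s0 VC-HIT; vc=[28,29,12]
#10 0x61→b24/s0 L1-HIT; vc=[28,29,12]
#11 0x30→b12/s0 VC-HIT; vc=[28,29,24]

SEQ = [MISS, L1-HIT, L1-HIT, L1-HIT, L1-HIT, MISS, MISS, MISS, MISS, VC-HIT, L1-HIT, VC-HIT]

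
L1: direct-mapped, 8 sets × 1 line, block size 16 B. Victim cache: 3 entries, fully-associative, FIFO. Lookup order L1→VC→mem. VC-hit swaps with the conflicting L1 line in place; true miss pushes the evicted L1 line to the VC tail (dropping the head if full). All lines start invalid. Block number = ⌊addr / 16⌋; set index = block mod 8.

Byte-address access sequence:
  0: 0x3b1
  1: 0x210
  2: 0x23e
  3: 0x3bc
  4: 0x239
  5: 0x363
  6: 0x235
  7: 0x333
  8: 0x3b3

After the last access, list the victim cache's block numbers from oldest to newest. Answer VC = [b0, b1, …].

VC = [51, 35]

  [0] addr=0x3b1 blk=59 s=3: MISS | VC []
  [1] addr=0x210 blk=33 s=1: MISS | VC []
  [2] addr=0x23e blk=35 s=3: MISS | VC [59]
  [3] addr=0x3bc blk=59 s=3: VC-HIT | VC [35]
  [4] addr=0x239 blk=35 s=3: VC-HIT | VC [59]
  [5] addr=0x363 blk=54 s=6: MISS | VC [59]
  [6] addr=0x235 blk=35 s=3: L1-HIT | VC [59]
  [7] addr=0x333 blk=51 s=3: MISS | VC [59, 35]
  [8] addr=0x3b3 blk=59 s=3: VC-HIT | VC [51, 35]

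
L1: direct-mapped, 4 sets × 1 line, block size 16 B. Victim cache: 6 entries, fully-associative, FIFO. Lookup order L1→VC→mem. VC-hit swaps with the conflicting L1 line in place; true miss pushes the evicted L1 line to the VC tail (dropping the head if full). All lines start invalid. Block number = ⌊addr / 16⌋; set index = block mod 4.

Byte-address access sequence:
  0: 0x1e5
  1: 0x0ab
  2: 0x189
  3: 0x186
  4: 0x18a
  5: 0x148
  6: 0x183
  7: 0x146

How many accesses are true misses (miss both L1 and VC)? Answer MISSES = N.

0: 0x1e5 (blk 30, set 2) → MISS  vc=[]
1: 0xab (blk 10, set 2) → MISS  vc=[30]
2: 0x189 (blk 24, set 0) → MISS  vc=[30]
3: 0x186 (blk 24, set 0) → L1-HIT  vc=[30]
4: 0x18a (blk 24, set 0) → L1-HIT  vc=[30]
5: 0x148 (blk 20, set 0) → MISS  vc=[30, 24]
6: 0x183 (blk 24, set 0) → VC-HIT  vc=[30, 20]
7: 0x146 (blk 20, set 0) → VC-HIT  vc=[30, 24]

MISSES = 4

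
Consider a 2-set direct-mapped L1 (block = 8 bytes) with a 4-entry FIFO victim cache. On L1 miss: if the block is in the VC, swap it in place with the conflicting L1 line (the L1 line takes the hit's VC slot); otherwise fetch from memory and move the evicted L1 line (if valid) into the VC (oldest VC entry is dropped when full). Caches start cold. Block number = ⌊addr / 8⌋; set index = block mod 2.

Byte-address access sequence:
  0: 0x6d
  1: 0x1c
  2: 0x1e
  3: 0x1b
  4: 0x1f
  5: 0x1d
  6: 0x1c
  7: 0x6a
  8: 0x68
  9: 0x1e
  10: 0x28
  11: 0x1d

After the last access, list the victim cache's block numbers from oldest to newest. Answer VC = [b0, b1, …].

VC = [13, 5]

0: 0x6d (blk 13, set 1) → MISS  vc=[]
1: 0x1c (blk 3, set 1) → MISS  vc=[13]
2: 0x1e (blk 3, set 1) → L1-HIT  vc=[13]
3: 0x1b (blk 3, set 1) → L1-HIT  vc=[13]
4: 0x1f (blk 3, set 1) → L1-HIT  vc=[13]
5: 0x1d (blk 3, set 1) → L1-HIT  vc=[13]
6: 0x1c (blk 3, set 1) → L1-HIT  vc=[13]
7: 0x6a (blk 13, set 1) → VC-HIT  vc=[3]
8: 0x68 (blk 13, set 1) → L1-HIT  vc=[3]
9: 0x1e (blk 3, set 1) → VC-HIT  vc=[13]
10: 0x28 (blk 5, set 1) → MISS  vc=[13, 3]
11: 0x1d (blk 3, set 1) → VC-HIT  vc=[13, 5]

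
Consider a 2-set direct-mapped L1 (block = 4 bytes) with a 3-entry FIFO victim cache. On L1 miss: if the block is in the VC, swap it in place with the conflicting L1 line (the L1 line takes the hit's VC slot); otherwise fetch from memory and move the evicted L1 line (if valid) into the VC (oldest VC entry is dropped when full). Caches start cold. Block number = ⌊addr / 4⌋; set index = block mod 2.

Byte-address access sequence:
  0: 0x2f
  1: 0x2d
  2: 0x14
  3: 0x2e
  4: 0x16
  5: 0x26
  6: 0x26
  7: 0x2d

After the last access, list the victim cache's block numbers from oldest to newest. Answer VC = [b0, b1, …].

VC = [9, 5]

#0 0x2f→b11/s1 MISS; vc=[]
#1 0x2d→b11/s1 L1-HIT; vc=[]
#2 0x14→b5/s1 MISS; vc=[11]
#3 0x2e→b11/s1 VC-HIT; vc=[5]
#4 0x16→b5/s1 VC-HIT; vc=[11]
#5 0x26→b9/s1 MISS; vc=[11,5]
#6 0x26→b9/s1 L1-HIT; vc=[11,5]
#7 0x2d→b11/s1 VC-HIT; vc=[9,5]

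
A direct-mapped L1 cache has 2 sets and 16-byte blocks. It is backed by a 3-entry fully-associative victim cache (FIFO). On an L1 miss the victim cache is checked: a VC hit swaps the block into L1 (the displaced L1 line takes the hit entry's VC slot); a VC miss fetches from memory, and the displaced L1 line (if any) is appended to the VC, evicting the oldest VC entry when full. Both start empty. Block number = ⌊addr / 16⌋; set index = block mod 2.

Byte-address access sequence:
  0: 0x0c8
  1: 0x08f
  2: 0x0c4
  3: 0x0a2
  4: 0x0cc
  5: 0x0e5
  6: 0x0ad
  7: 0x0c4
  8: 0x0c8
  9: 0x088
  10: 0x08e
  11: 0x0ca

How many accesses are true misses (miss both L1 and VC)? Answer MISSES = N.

MISSES = 4

  [0] addr=0xc8 blk=12 s=0: MISS | VC []
  [1] addr=0x8f blk=8 s=0: MISS | VC [12]
  [2] addr=0xc4 blk=12 s=0: VC-HIT | VC [8]
  [3] addr=0xa2 blk=10 s=0: MISS | VC [8, 12]
  [4] addr=0xcc blk=12 s=0: VC-HIT | VC [8, 10]
  [5] addr=0xe5 blk=14 s=0: MISS | VC [8, 10, 12]
  [6] addr=0xad blk=10 s=0: VC-HIT | VC [8, 14, 12]
  [7] addr=0xc4 blk=12 s=0: VC-HIT | VC [8, 14, 10]
  [8] addr=0xc8 blk=12 s=0: L1-HIT | VC [8, 14, 10]
  [9] addr=0x88 blk=8 s=0: VC-HIT | VC [12, 14, 10]
  [10] addr=0x8e blk=8 s=0: L1-HIT | VC [12, 14, 10]
  [11] addr=0xca blk=12 s=0: VC-HIT | VC [8, 14, 10]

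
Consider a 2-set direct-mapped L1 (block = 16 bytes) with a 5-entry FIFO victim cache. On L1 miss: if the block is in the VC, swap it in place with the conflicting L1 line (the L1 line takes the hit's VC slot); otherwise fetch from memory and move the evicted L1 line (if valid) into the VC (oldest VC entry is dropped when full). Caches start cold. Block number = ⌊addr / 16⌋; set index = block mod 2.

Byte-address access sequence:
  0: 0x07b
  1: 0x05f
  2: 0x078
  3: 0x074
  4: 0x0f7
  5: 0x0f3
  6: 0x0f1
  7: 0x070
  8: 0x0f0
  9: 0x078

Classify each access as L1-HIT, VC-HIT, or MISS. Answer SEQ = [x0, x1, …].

SEQ = [MISS, MISS, VC-HIT, L1-HIT, MISS, L1-HIT, L1-HIT, VC-HIT, VC-HIT, VC-HIT]

#0 0x7b→b7/s1 MISS; vc=[]
#1 0x5f→b5/s1 MISS; vc=[7]
#2 0x78→b7/s1 VC-HIT; vc=[5]
#3 0x74→b7/s1 L1-HIT; vc=[5]
#4 0xf7→b15/s1 MISS; vc=[5,7]
#5 0xf3→b15/s1 L1-HIT; vc=[5,7]
#6 0xf1→b15/s1 L1-HIT; vc=[5,7]
#7 0x70→b7/s1 VC-HIT; vc=[5,15]
#8 0xf0→b15/s1 VC-HIT; vc=[5,7]
#9 0x78→b7/s1 VC-HIT; vc=[5,15]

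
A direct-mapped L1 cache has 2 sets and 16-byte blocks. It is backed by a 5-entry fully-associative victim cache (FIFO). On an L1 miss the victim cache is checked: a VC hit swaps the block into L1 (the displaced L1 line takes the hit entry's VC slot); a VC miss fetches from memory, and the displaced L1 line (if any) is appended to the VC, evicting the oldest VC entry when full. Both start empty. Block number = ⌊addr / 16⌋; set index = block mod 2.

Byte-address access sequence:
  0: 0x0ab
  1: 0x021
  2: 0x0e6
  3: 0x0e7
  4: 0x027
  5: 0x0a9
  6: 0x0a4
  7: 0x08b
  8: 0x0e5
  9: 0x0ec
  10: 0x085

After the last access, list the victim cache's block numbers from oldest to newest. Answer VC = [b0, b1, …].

#0 0xab→b10/s0 MISS; vc=[]
#1 0x21→b2/s0 MISS; vc=[10]
#2 0xe6→b14/s0 MISS; vc=[10,2]
#3 0xe7→b14/s0 L1-HIT; vc=[10,2]
#4 0x27→b2/s0 VC-HIT; vc=[10,14]
#5 0xa9→b10/s0 VC-HIT; vc=[2,14]
#6 0xa4→b10/s0 L1-HIT; vc=[2,14]
#7 0x8b→b8/s0 MISS; vc=[2,14,10]
#8 0xe5→b14/s0 VC-HIT; vc=[2,8,10]
#9 0xec→b14/s0 L1-HIT; vc=[2,8,10]
#10 0x85→b8/s0 VC-HIT; vc=[2,14,10]

VC = [2, 14, 10]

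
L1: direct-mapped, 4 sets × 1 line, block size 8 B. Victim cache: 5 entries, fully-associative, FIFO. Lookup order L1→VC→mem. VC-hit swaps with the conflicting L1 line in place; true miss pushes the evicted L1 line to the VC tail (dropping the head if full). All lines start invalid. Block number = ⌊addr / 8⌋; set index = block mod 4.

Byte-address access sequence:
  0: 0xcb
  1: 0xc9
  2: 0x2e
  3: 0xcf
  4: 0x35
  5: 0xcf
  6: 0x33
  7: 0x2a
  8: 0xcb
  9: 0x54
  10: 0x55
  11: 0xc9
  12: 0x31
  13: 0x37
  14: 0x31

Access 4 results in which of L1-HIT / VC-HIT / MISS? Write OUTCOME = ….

OUTCOME = MISS

0: 0xcb (blk 25, set 1) → MISS  vc=[]
1: 0xc9 (blk 25, set 1) → L1-HIT  vc=[]
2: 0x2e (blk 5, set 1) → MISS  vc=[25]
3: 0xcf (blk 25, set 1) → VC-HIT  vc=[5]
4: 0x35 (blk 6, set 2) → MISS  vc=[5]
5: 0xcf (blk 25, set 1) → L1-HIT  vc=[5]
6: 0x33 (blk 6, set 2) → L1-HIT  vc=[5]
7: 0x2a (blk 5, set 1) → VC-HIT  vc=[25]
8: 0xcb (blk 25, set 1) → VC-HIT  vc=[5]
9: 0x54 (blk 10, set 2) → MISS  vc=[5, 6]
10: 0x55 (blk 10, set 2) → L1-HIT  vc=[5, 6]
11: 0xc9 (blk 25, set 1) → L1-HIT  vc=[5, 6]
12: 0x31 (blk 6, set 2) → VC-HIT  vc=[5, 10]
13: 0x37 (blk 6, set 2) → L1-HIT  vc=[5, 10]
14: 0x31 (blk 6, set 2) → L1-HIT  vc=[5, 10]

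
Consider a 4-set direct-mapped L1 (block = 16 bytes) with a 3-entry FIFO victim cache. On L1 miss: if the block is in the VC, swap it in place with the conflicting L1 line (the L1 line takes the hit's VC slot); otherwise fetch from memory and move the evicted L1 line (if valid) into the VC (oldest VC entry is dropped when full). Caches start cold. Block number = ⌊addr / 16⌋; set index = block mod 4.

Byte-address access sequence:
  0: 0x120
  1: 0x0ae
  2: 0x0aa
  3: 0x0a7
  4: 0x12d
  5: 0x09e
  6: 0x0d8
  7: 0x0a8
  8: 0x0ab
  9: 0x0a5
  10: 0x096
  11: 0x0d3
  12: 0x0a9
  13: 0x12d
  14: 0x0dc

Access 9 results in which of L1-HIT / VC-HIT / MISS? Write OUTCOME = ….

0: 0x120 (blk 18, set 2) → MISS  vc=[]
1: 0xae (blk 10, set 2) → MISS  vc=[18]
2: 0xaa (blk 10, set 2) → L1-HIT  vc=[18]
3: 0xa7 (blk 10, set 2) → L1-HIT  vc=[18]
4: 0x12d (blk 18, set 2) → VC-HIT  vc=[10]
5: 0x9e (blk 9, set 1) → MISS  vc=[10]
6: 0xd8 (blk 13, set 1) → MISS  vc=[10, 9]
7: 0xa8 (blk 10, set 2) → VC-HIT  vc=[18, 9]
8: 0xab (blk 10, set 2) → L1-HIT  vc=[18, 9]
9: 0xa5 (blk 10, set 2) → L1-HIT  vc=[18, 9]
10: 0x96 (blk 9, set 1) → VC-HIT  vc=[18, 13]
11: 0xd3 (blk 13, set 1) → VC-HIT  vc=[18, 9]
12: 0xa9 (blk 10, set 2) → L1-HIT  vc=[18, 9]
13: 0x12d (blk 18, set 2) → VC-HIT  vc=[10, 9]
14: 0xdc (blk 13, set 1) → L1-HIT  vc=[10, 9]

OUTCOME = L1-HIT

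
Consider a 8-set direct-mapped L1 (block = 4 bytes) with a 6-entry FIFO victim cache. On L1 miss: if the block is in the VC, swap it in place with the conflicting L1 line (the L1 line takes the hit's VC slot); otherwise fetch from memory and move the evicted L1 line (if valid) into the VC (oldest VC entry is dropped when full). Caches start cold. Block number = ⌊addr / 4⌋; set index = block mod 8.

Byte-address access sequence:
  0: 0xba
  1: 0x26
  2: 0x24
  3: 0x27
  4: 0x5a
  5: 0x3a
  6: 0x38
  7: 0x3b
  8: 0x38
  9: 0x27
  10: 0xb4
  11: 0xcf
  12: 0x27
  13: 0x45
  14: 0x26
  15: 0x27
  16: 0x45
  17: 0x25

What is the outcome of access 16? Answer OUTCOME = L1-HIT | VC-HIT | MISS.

OUTCOME = VC-HIT

  [0] addr=0xba blk=46 s=6: MISS | VC []
  [1] addr=0x26 blk=9 s=1: MISS | VC []
  [2] addr=0x24 blk=9 s=1: L1-HIT | VC []
  [3] addr=0x27 blk=9 s=1: L1-HIT | VC []
  [4] addr=0x5a blk=22 s=6: MISS | VC [46]
  [5] addr=0x3a blk=14 s=6: MISS | VC [46, 22]
  [6] addr=0x38 blk=14 s=6: L1-HIT | VC [46, 22]
  [7] addr=0x3b blk=14 s=6: L1-HIT | VC [46, 22]
  [8] addr=0x38 blk=14 s=6: L1-HIT | VC [46, 22]
  [9] addr=0x27 blk=9 s=1: L1-HIT | VC [46, 22]
  [10] addr=0xb4 blk=45 s=5: MISS | VC [46, 22]
  [11] addr=0xcf blk=51 s=3: MISS | VC [46, 22]
  [12] addr=0x27 blk=9 s=1: L1-HIT | VC [46, 22]
  [13] addr=0x45 blk=17 s=1: MISS | VC [46, 22, 9]
  [14] addr=0x26 blk=9 s=1: VC-HIT | VC [46, 22, 17]
  [15] addr=0x27 blk=9 s=1: L1-HIT | VC [46, 22, 17]
  [16] addr=0x45 blk=17 s=1: VC-HIT | VC [46, 22, 9]
  [17] addr=0x25 blk=9 s=1: VC-HIT | VC [46, 22, 17]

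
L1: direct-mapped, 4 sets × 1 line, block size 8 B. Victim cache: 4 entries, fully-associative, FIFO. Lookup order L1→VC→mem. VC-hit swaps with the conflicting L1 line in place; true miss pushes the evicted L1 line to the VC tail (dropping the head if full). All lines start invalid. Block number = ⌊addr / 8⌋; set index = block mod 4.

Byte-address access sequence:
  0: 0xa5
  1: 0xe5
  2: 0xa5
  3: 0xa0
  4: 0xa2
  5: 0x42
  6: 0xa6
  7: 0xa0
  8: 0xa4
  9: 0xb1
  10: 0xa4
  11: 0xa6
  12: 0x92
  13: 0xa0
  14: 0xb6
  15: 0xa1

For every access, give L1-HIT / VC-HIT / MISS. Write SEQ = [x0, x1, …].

0: 0xa5 (blk 20, set 0) → MISS  vc=[]
1: 0xe5 (blk 28, set 0) → MISS  vc=[20]
2: 0xa5 (blk 20, set 0) → VC-HIT  vc=[28]
3: 0xa0 (blk 20, set 0) → L1-HIT  vc=[28]
4: 0xa2 (blk 20, set 0) → L1-HIT  vc=[28]
5: 0x42 (blk 8, set 0) → MISS  vc=[28, 20]
6: 0xa6 (blk 20, set 0) → VC-HIT  vc=[28, 8]
7: 0xa0 (blk 20, set 0) → L1-HIT  vc=[28, 8]
8: 0xa4 (blk 20, set 0) → L1-HIT  vc=[28, 8]
9: 0xb1 (blk 22, set 2) → MISS  vc=[28, 8]
10: 0xa4 (blk 20, set 0) → L1-HIT  vc=[28, 8]
11: 0xa6 (blk 20, set 0) → L1-HIT  vc=[28, 8]
12: 0x92 (blk 18, set 2) → MISS  vc=[28, 8, 22]
13: 0xa0 (blk 20, set 0) → L1-HIT  vc=[28, 8, 22]
14: 0xb6 (blk 22, set 2) → VC-HIT  vc=[28, 8, 18]
15: 0xa1 (blk 20, set 0) → L1-HIT  vc=[28, 8, 18]

SEQ = [MISS, MISS, VC-HIT, L1-HIT, L1-HIT, MISS, VC-HIT, L1-HIT, L1-HIT, MISS, L1-HIT, L1-HIT, MISS, L1-HIT, VC-HIT, L1-HIT]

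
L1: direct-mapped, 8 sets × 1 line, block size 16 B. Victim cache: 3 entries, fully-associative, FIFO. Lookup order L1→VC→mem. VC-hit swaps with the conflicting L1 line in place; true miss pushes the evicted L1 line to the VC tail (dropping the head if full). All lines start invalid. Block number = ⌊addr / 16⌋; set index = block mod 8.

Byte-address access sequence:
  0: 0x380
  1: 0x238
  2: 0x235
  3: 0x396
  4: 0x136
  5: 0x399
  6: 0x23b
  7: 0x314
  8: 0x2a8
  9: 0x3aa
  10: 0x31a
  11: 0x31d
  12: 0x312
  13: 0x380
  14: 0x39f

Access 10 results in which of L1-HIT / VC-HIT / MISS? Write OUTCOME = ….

OUTCOME = L1-HIT

0: 0x380 (blk 56, set 0) → MISS  vc=[]
1: 0x238 (blk 35, set 3) → MISS  vc=[]
2: 0x235 (blk 35, set 3) → L1-HIT  vc=[]
3: 0x396 (blk 57, set 1) → MISS  vc=[]
4: 0x136 (blk 19, set 3) → MISS  vc=[35]
5: 0x399 (blk 57, set 1) → L1-HIT  vc=[35]
6: 0x23b (blk 35, set 3) → VC-HIT  vc=[19]
7: 0x314 (blk 49, set 1) → MISS  vc=[19, 57]
8: 0x2a8 (blk 42, set 2) → MISS  vc=[19, 57]
9: 0x3aa (blk 58, set 2) → MISS  vc=[19, 57, 42]
10: 0x31a (blk 49, set 1) → L1-HIT  vc=[19, 57, 42]
11: 0x31d (blk 49, set 1) → L1-HIT  vc=[19, 57, 42]
12: 0x312 (blk 49, set 1) → L1-HIT  vc=[19, 57, 42]
13: 0x380 (blk 56, set 0) → L1-HIT  vc=[19, 57, 42]
14: 0x39f (blk 57, set 1) → VC-HIT  vc=[19, 49, 42]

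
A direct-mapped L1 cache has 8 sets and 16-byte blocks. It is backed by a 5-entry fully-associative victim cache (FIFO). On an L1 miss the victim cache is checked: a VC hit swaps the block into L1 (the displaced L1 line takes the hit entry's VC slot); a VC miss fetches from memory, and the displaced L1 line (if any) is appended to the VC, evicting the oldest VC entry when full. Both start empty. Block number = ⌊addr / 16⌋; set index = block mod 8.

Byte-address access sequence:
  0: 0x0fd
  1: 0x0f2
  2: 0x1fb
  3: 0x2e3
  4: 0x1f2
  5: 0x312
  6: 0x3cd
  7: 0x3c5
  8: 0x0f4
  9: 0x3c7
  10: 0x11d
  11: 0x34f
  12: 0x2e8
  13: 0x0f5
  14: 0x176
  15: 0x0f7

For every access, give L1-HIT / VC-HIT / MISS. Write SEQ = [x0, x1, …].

  [0] addr=0xfd blk=15 s=7: MISS | VC []
  [1] addr=0xf2 blk=15 s=7: L1-HIT | VC []
  [2] addr=0x1fb blk=31 s=7: MISS | VC [15]
  [3] addr=0x2e3 blk=46 s=6: MISS | VC [15]
  [4] addr=0x1f2 blk=31 s=7: L1-HIT | VC [15]
  [5] addr=0x312 blk=49 s=1: MISS | VC [15]
  [6] addr=0x3cd blk=60 s=4: MISS | VC [15]
  [7] addr=0x3c5 blk=60 s=4: L1-HIT | VC [15]
  [8] addr=0xf4 blk=15 s=7: VC-HIT | VC [31]
  [9] addr=0x3c7 blk=60 s=4: L1-HIT | VC [31]
  [10] addr=0x11d blk=17 s=1: MISS | VC [31, 49]
  [11] addr=0x34f blk=52 s=4: MISS | VC [31, 49, 60]
  [12] addr=0x2e8 blk=46 s=6: L1-HIT | VC [31, 49, 60]
  [13] addr=0xf5 blk=15 s=7: L1-HIT | VC [31, 49, 60]
  [14] addr=0x176 blk=23 s=7: MISS | VC [31, 49, 60, 15]
  [15] addr=0xf7 blk=15 s=7: VC-HIT | VC [31, 49, 60, 23]

SEQ = [MISS, L1-HIT, MISS, MISS, L1-HIT, MISS, MISS, L1-HIT, VC-HIT, L1-HIT, MISS, MISS, L1-HIT, L1-HIT, MISS, VC-HIT]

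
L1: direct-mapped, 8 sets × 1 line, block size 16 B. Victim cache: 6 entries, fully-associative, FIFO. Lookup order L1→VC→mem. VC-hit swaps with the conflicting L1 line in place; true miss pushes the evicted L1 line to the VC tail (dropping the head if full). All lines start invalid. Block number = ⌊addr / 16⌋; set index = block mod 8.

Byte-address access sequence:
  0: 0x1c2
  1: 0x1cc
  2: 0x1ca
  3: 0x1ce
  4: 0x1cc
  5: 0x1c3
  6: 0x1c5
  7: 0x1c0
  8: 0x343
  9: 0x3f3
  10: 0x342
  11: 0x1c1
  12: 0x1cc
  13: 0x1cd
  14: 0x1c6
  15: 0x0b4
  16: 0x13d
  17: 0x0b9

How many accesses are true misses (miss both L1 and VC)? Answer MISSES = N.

0: 0x1c2 (blk 28, set 4) → MISS  vc=[]
1: 0x1cc (blk 28, set 4) → L1-HIT  vc=[]
2: 0x1ca (blk 28, set 4) → L1-HIT  vc=[]
3: 0x1ce (blk 28, set 4) → L1-HIT  vc=[]
4: 0x1cc (blk 28, set 4) → L1-HIT  vc=[]
5: 0x1c3 (blk 28, set 4) → L1-HIT  vc=[]
6: 0x1c5 (blk 28, set 4) → L1-HIT  vc=[]
7: 0x1c0 (blk 28, set 4) → L1-HIT  vc=[]
8: 0x343 (blk 52, set 4) → MISS  vc=[28]
9: 0x3f3 (blk 63, set 7) → MISS  vc=[28]
10: 0x342 (blk 52, set 4) → L1-HIT  vc=[28]
11: 0x1c1 (blk 28, set 4) → VC-HIT  vc=[52]
12: 0x1cc (blk 28, set 4) → L1-HIT  vc=[52]
13: 0x1cd (blk 28, set 4) → L1-HIT  vc=[52]
14: 0x1c6 (blk 28, set 4) → L1-HIT  vc=[52]
15: 0xb4 (blk 11, set 3) → MISS  vc=[52]
16: 0x13d (blk 19, set 3) → MISS  vc=[52, 11]
17: 0xb9 (blk 11, set 3) → VC-HIT  vc=[52, 19]

MISSES = 5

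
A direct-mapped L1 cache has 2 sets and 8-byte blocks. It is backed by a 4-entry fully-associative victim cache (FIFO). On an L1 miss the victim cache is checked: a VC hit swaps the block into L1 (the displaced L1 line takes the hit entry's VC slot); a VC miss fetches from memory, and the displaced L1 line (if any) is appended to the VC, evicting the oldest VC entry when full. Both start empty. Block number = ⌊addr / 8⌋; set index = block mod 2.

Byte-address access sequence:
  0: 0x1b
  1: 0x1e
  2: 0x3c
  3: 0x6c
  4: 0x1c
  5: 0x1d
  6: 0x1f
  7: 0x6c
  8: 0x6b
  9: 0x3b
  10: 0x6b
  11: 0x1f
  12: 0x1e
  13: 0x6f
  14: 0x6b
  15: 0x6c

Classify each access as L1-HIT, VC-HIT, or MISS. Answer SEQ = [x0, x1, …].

0: 0x1b (blk 3, set 1) → MISS  vc=[]
1: 0x1e (blk 3, set 1) → L1-HIT  vc=[]
2: 0x3c (blk 7, set 1) → MISS  vc=[3]
3: 0x6c (blk 13, set 1) → MISS  vc=[3, 7]
4: 0x1c (blk 3, set 1) → VC-HIT  vc=[13, 7]
5: 0x1d (blk 3, set 1) → L1-HIT  vc=[13, 7]
6: 0x1f (blk 3, set 1) → L1-HIT  vc=[13, 7]
7: 0x6c (blk 13, set 1) → VC-HIT  vc=[3, 7]
8: 0x6b (blk 13, set 1) → L1-HIT  vc=[3, 7]
9: 0x3b (blk 7, set 1) → VC-HIT  vc=[3, 13]
10: 0x6b (blk 13, set 1) → VC-HIT  vc=[3, 7]
11: 0x1f (blk 3, set 1) → VC-HIT  vc=[13, 7]
12: 0x1e (blk 3, set 1) → L1-HIT  vc=[13, 7]
13: 0x6f (blk 13, set 1) → VC-HIT  vc=[3, 7]
14: 0x6b (blk 13, set 1) → L1-HIT  vc=[3, 7]
15: 0x6c (blk 13, set 1) → L1-HIT  vc=[3, 7]

SEQ = [MISS, L1-HIT, MISS, MISS, VC-HIT, L1-HIT, L1-HIT, VC-HIT, L1-HIT, VC-HIT, VC-HIT, VC-HIT, L1-HIT, VC-HIT, L1-HIT, L1-HIT]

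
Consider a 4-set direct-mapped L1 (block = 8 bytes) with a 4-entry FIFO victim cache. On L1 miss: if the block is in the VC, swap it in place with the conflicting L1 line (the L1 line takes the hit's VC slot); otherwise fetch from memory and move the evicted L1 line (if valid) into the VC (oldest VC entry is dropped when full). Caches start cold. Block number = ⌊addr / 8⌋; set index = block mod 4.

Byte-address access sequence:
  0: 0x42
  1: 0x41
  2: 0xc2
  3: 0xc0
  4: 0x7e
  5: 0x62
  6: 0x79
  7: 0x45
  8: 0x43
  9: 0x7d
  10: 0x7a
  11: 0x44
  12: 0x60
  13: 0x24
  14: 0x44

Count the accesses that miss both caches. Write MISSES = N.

  [0] addr=0x42 blk=8 s=0: MISS | VC []
  [1] addr=0x41 blk=8 s=0: L1-HIT | VC []
  [2] addr=0xc2 blk=24 s=0: MISS | VC [8]
  [3] addr=0xc0 blk=24 s=0: L1-HIT | VC [8]
  [4] addr=0x7e blk=15 s=3: MISS | VC [8]
  [5] addr=0x62 blk=12 s=0: MISS | VC [8, 24]
  [6] addr=0x79 blk=15 s=3: L1-HIT | VC [8, 24]
  [7] addr=0x45 blk=8 s=0: VC-HIT | VC [12, 24]
  [8] addr=0x43 blk=8 s=0: L1-HIT | VC [12, 24]
  [9] addr=0x7d blk=15 s=3: L1-HIT | VC [12, 24]
  [10] addr=0x7a blk=15 s=3: L1-HIT | VC [12, 24]
  [11] addr=0x44 blk=8 s=0: L1-HIT | VC [12, 24]
  [12] addr=0x60 blk=12 s=0: VC-HIT | VC [8, 24]
  [13] addr=0x24 blk=4 s=0: MISS | VC [8, 24, 12]
  [14] addr=0x44 blk=8 s=0: VC-HIT | VC [4, 24, 12]

MISSES = 5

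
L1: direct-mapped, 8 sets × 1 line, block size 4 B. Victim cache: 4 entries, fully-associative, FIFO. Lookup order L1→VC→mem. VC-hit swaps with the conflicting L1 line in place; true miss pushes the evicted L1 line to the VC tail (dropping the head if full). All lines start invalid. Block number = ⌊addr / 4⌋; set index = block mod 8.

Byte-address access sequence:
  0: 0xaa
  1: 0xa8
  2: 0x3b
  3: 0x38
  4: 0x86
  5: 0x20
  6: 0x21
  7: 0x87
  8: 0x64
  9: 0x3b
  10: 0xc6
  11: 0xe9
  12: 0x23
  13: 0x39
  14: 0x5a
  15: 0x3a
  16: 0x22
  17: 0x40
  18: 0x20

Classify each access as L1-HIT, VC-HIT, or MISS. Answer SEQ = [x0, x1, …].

  [0] addr=0xaa blk=42 s=2: MISS | VC []
  [1] addr=0xa8 blk=42 s=2: L1-HIT | VC []
  [2] addr=0x3b blk=14 s=6: MISS | VC []
  [3] addr=0x38 blk=14 s=6: L1-HIT | VC []
  [4] addr=0x86 blk=33 s=1: MISS | VC []
  [5] addr=0x20 blk=8 s=0: MISS | VC []
  [6] addr=0x21 blk=8 s=0: L1-HIT | VC []
  [7] addr=0x87 blk=33 s=1: L1-HIT | VC []
  [8] addr=0x64 blk=25 s=1: MISS | VC [33]
  [9] addr=0x3b blk=14 s=6: L1-HIT | VC [33]
  [10] addr=0xc6 blk=49 s=1: MISS | VC [33, 25]
  [11] addr=0xe9 blk=58 s=2: MISS | VC [33, 25, 42]
  [12] addr=0x23 blk=8 s=0: L1-HIT | VC [33, 25, 42]
  [13] addr=0x39 blk=14 s=6: L1-HIT | VC [33, 25, 42]
  [14] addr=0x5a blk=22 s=6: MISS | VC [33, 25, 42, 14]
  [15] addr=0x3a blk=14 s=6: VC-HIT | VC [33, 25, 42, 22]
  [16] addr=0x22 blk=8 s=0: L1-HIT | VC [33, 25, 42, 22]
  [17] addr=0x40 blk=16 s=0: MISS | VC [25, 42, 22, 8]
  [18] addr=0x20 blk=8 s=0: VC-HIT | VC [25, 42, 22, 16]

SEQ = [MISS, L1-HIT, MISS, L1-HIT, MISS, MISS, L1-HIT, L1-HIT, MISS, L1-HIT, MISS, MISS, L1-HIT, L1-HIT, MISS, VC-HIT, L1-HIT, MISS, VC-HIT]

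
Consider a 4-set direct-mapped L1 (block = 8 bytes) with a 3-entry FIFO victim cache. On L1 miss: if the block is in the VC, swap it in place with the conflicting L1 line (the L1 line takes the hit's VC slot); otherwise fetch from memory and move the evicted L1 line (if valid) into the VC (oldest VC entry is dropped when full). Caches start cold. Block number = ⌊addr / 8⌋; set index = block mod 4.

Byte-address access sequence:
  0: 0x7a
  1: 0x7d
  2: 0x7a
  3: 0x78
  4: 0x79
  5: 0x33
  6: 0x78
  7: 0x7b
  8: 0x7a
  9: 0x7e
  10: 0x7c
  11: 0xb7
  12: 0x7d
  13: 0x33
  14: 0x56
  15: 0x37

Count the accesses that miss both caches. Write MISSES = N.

#0 0x7a→b15/s3 MISS; vc=[]
#1 0x7d→b15/s3 L1-HIT; vc=[]
#2 0x7a→b15/s3 L1-HIT; vc=[]
#3 0x78→b15/s3 L1-HIT; vc=[]
#4 0x79→b15/s3 L1-HIT; vc=[]
#5 0x33→b6/s2 MISS; vc=[]
#6 0x78→b15/s3 L1-HIT; vc=[]
#7 0x7b→b15/s3 L1-HIT; vc=[]
#8 0x7a→b15/s3 L1-HIT; vc=[]
#9 0x7e→b15/s3 L1-HIT; vc=[]
#10 0x7c→b15/s3 L1-HIT; vc=[]
#11 0xb7→b22/s2 MISS; vc=[6]
#12 0x7d→b15/s3 L1-HIT; vc=[6]
#13 0x33→b6/s2 VC-HIT; vc=[22]
#14 0x56→b10/s2 MISS; vc=[22,6]
#15 0x37→b6/s2 VC-HIT; vc=[22,10]

MISSES = 4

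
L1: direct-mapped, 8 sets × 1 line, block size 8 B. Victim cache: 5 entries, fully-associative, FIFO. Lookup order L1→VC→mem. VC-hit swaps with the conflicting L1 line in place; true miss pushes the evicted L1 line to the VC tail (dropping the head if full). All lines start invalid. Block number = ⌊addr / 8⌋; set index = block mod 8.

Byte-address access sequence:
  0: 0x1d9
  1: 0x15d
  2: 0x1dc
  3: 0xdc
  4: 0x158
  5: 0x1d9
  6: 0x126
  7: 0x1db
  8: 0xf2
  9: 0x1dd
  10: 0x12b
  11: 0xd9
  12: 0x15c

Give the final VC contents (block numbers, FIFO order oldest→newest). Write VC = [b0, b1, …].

VC = [59, 27]

0: 0x1d9 (blk 59, set 3) → MISS  vc=[]
1: 0x15d (blk 43, set 3) → MISS  vc=[59]
2: 0x1dc (blk 59, set 3) → VC-HIT  vc=[43]
3: 0xdc (blk 27, set 3) → MISS  vc=[43, 59]
4: 0x158 (blk 43, set 3) → VC-HIT  vc=[27, 59]
5: 0x1d9 (blk 59, set 3) → VC-HIT  vc=[27, 43]
6: 0x126 (blk 36, set 4) → MISS  vc=[27, 43]
7: 0x1db (blk 59, set 3) → L1-HIT  vc=[27, 43]
8: 0xf2 (blk 30, set 6) → MISS  vc=[27, 43]
9: 0x1dd (blk 59, set 3) → L1-HIT  vc=[27, 43]
10: 0x12b (blk 37, set 5) → MISS  vc=[27, 43]
11: 0xd9 (blk 27, set 3) → VC-HIT  vc=[59, 43]
12: 0x15c (blk 43, set 3) → VC-HIT  vc=[59, 27]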